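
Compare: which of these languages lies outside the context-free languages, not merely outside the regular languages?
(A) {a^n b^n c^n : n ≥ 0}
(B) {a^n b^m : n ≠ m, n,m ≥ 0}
(A) {a^n b^n c^n : n ≥ 0}

(A) {a^n b^n c^n : n ≥ 0} requires the CFL pumping lemma.

- {a^n b^m : n ≠ m, n,m ≥ 0} is context-free (but not regular)
  • Can be shown non-regular with the regular pumping lemma
  • After pumping a's, we can make n = m

- {a^n b^n c^n : n ≥ 0} is NOT context-free
  • Requires the CFL pumping lemma to prove
  • Cannot maintain three equal counts simultaneously

The CFL pumping lemma is "stronger" in that it can prove non-membership
in the larger class of context-free languages.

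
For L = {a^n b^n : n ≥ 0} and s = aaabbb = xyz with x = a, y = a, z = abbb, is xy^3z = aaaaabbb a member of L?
No

xy³z = a · aaa · abbb = aaaaabbb.
aaaaabbb has 5 a's and 3 b's; 5 ≠ 3, so it is not in L.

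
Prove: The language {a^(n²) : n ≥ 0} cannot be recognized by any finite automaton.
Assume for contradiction that L is regular, and let p ≥ 1 be the pumping length given by the pumping lemma.
Choose s = a^(p²). Then s ∈ L and |s| = p² ≥ p.
By the pumping lemma, s = xyz for some x, y, z with |xy| ≤ p, |y| ≥ 1, and xy^i z ∈ L for every i ≥ 0.
Here y = a^k for some k with 1 ≤ k ≤ |xy| ≤ p.

Take i = 2: |xy²z| = p² + k.
Now p² < p² + k ≤ p² + p < p² + 2p + 1 = (p + 1)².
So |xy²z| lies strictly between the consecutive squares p² and (p + 1)², hence is not a perfect square, and xy²z ∉ L.

This contradicts the pumping lemma, which requires xy^i z ∈ L for all i ≥ 0.
Hence L = {a^(n²) : n ≥ 0} is not regular. ∎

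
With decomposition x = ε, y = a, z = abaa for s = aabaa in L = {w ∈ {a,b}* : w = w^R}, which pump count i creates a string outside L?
i = 0

xy⁰z = ε · ε · abaa = abaa; abaa reversed is aaba ≠ abaa, so it is not a palindrome and is not in L.
(Other choices also work, e.g. i = 2, 3; only i = 1 is guaranteed to stay in L since xy¹z = s.)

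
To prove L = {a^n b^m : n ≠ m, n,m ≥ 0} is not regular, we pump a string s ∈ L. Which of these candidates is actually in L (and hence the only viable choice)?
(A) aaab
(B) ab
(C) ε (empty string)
(A) aaab

The pumping lemma is applied to a string s that lies in L, so first check membership of each option:
- (A) aaab = a^3 b^1 with 3 ≠ 1, so it is in L ✓
- (B) ab = a^1 b^1 has n = m = 1, so it is not in L ✗
- (C) ε = a^0 b^0 has n = m = 0, so it is not in L ✗

Only (A) aaab is in L, so it is the only candidate that could play the role of s.
(In a complete proof one picks s in terms of the pumping length p so that |s| ≥ p is guaranteed; a fixed string like aaab illustrates the shape of such an s.)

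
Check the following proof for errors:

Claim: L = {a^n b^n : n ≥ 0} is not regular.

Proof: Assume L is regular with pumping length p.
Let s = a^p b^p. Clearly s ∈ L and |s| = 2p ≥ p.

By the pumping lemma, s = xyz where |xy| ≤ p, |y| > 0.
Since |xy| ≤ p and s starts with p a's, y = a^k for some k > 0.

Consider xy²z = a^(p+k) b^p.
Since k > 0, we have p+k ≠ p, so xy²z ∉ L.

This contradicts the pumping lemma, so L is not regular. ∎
The proof is correct.

This proof is valid because:
1. The string s = a^p b^p is correctly in L
2. The decomposition analysis is correct: y must consist only of a's
3. The contradiction is valid: pumping increases a's but not b's
4. The conclusion follows logically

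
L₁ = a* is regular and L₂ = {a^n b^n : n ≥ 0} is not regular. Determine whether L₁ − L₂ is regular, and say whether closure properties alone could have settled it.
Yes — L₁ − L₂ is regular.

The only string of a* that lies in {a^n b^n} is ε, so L₁ − L₂ = a* − {ε} = a⁺ = aa*, which is regular.

Note that the bare facts "L₁ regular, L₂ non-regular" do not settle the question by themselves: the closure of regular languages under ∪, ∩, complement and difference applies only when BOTH operands are regular. With a non-regular operand the result can come out regular or non-regular depending on the specific languages, so one has to work out L₁ − L₂ for this particular pair, as above.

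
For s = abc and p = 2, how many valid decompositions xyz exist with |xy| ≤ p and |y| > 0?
3

For s = 'abc' with pumping length p = 2:

Constraints: |xy| ≤ 2, |y| > 0

Valid decompositions (|xy| ≤ p, |y| ≥ 1):
  • x='', y='a', z='bc'
  • x='a', y='b', z='c'
  • x='', y='ab', z='c'

Total count: 3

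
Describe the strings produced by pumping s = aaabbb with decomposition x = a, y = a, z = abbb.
{xy^i z : i ≥ 0} = {a^(2+i) b^3 : i ≥ 0} = {aabbb, aaabbb, aaaabbb, ...}

With x = a, y = a, z = abbb: Starting with aaabbb and pumping the second 'a', we get strings with 2+i a's followed by 3 b's for i = 0, 1, 2, ...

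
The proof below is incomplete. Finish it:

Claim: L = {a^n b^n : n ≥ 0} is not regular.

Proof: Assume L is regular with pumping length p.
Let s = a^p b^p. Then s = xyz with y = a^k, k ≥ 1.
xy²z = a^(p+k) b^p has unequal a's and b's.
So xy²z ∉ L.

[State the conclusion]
This contradicts the pumping lemma for regular languages,
which guarantees xy^i z ∈ L for all i ≥ 0.

Since our assumption that L is regular leads to a contradiction,
we conclude that L = {a^n b^n : n ≥ 0} is NOT regular. ∎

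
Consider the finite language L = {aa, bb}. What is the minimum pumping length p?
p = 3

For a finite language L, the pumping lemma holds vacuously if p > max|s| for s ∈ L.

The longest string in L = {aa, bb} has length 2.
If p = 3, then no string s ∈ L has |s| ≥ p, so the condition is vacuously true.

The minimum pumping length is p = 3.

Why no smaller p works: for any p ≤ 2, the longest string s ∈ L has |s| = 2 ≥ p, so it would
have to be pumpable; but pumping up (i = 2, 3, ...) produces ever longer strings, which cannot all lie in the
finite language L. So the pumping property fails for every p ≤ 2.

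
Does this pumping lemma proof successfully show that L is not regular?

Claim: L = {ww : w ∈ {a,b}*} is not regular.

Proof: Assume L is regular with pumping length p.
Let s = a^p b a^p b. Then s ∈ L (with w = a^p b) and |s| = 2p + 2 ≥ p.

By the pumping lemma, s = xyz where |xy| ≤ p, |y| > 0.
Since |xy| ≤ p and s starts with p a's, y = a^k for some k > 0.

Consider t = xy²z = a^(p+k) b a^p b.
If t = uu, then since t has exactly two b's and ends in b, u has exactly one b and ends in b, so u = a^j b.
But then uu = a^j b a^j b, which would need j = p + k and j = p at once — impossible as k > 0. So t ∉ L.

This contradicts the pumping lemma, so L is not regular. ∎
The proof is correct.

This proof is valid because:
1. s = a^p b a^p b is in L and is chosen in terms of p, so |s| ≥ p holds for every p
2. The decomposition analysis is correct: |xy| ≤ p forces y to lie inside the leading a's
3. The contradiction is valid: the argument shows a^(p+k) b a^p b cannot be split into two equal halves
4. The conclusion follows logically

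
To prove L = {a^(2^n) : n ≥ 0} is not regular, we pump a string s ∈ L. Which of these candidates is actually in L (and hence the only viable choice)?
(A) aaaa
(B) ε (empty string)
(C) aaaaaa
(A) aaaa

The pumping lemma is applied to a string s that lies in L, so first check membership of each option:
- (A) aaaa has length 4 = 2^2, so it is in L ✓
- (B) ε has length 0, which is not a power of 2, so it is not in L ✗
- (C) aaaaaa has length 6, strictly between 2^2 = 4 and 2^3 = 8, so it is not in L ✗

Only (A) aaaa is in L, so it is the only candidate that could play the role of s.
(In a complete proof one picks s in terms of the pumping length p so that |s| ≥ p is guaranteed; a fixed string like aaaa illustrates the shape of such an s.)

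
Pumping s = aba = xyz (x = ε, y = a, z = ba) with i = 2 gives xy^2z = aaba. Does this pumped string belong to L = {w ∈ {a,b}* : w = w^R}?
No

xy²z = ε · aa · ba = aaba.
aaba reversed is abaa ≠ aaba, so it is not a palindrome and is not in L.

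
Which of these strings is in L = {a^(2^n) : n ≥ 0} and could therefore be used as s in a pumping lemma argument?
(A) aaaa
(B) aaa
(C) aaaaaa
(A) aaaa

The pumping lemma is applied to a string s that lies in L, so first check membership of each option:
- (A) aaaa has length 4 = 2^2, so it is in L ✓
- (B) aaa has length 3, strictly between 2^1 = 2 and 2^2 = 4, so it is not in L ✗
- (C) aaaaaa has length 6, strictly between 2^2 = 4 and 2^3 = 8, so it is not in L ✗

Only (A) aaaa is in L, so it is the only candidate that could play the role of s.
(In a complete proof one picks s in terms of the pumping length p so that |s| ≥ p is guaranteed; a fixed string like aaaa illustrates the shape of such an s.)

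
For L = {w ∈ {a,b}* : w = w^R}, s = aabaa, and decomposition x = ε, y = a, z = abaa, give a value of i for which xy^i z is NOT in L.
i = 0

xy⁰z = ε · ε · abaa = abaa; abaa reversed is aaba ≠ abaa, so it is not a palindrome and is not in L.
(Other choices also work, e.g. i = 2, 3; only i = 1 is guaranteed to stay in L since xy¹z = s.)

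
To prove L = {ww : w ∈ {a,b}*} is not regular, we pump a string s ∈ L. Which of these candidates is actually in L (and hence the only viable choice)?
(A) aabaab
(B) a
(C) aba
(A) aabaab

The pumping lemma is applied to a string s that lies in L, so first check membership of each option:
- (A) aabaab splits into halves aab · aab, which are equal, so it is in L (w = aab) ✓
- (B) a has odd length 1, so it cannot be written as ww and is not in L ✗
- (C) aba has odd length 3, so it cannot be written as ww and is not in L ✗

Only (A) aabaab is in L, so it is the only candidate that could play the role of s.
(In a complete proof one picks s in terms of the pumping length p so that |s| ≥ p is guaranteed; a fixed string like aabaab illustrates the shape of such an s.)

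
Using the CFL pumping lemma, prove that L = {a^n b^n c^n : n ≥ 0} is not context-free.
Assume for contradiction that L is context-free, and let p ≥ 1 be the pumping length given by the pumping lemma for CFLs.
Choose s = a^p b^p c^p. Then s ∈ L and |s| = 3p ≥ p.
By the CFL pumping lemma, s = uvxyz for some u, v, x, y, z with |vxy| ≤ p, |vy| ≥ 1, and uv^i xy^i z ∈ L for every i ≥ 0.

Because |vxy| ≤ p, the window vxy cannot contain both an a and a c: any substring of s containing both must include the entire block b^p plus at least one a and one c, so it has length ≥ p + 2 > p.
Hence at least one of the letters a, c does not occur in vy at all.

Take i = 0: the string uxz is obtained from s by deleting |vy| ≥ 1 symbols, so |uxz| = 3p − |vy| < 3p.
But the letter (a or c) that does not occur in vy still occurs exactly p times in uxz. Every string of L with exactly p copies of some letter is a^p b^p c^p, of length 3p. Since |uxz| < 3p, uxz ∉ L.

This contradicts the CFL pumping lemma, which requires uv^i xy^i z ∈ L for all i ≥ 0.
Hence L = {a^n b^n c^n : n ≥ 0} is not context-free. ∎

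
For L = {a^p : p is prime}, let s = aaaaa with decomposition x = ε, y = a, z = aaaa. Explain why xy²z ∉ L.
xy²z = aaaaaa ∉ L

Pumping with i = 2 replaces y = a by y² = aa:
- Original: s = xyz = aaaaa; aaaaa has length 5, which is prime, so it is in L
- Pumped: xy²z = ε · aa · aaaa = aaaaaa
- aaaaaa has length 6 = 2 × 3, which is not prime, so it is not in L

The pumping lemma would require xy²z ∈ L, so this decomposition yields a contradiction.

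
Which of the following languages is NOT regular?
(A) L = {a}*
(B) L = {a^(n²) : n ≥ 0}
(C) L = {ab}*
(B) {a^(n²) : n ≥ 0}

(B) L = {a^(n²) : n ≥ 0} is NOT regular.

The pumping lemma can be used to prove this:
After pumping, length is no longer a perfect square

The other languages are regular because they can be recognized by finite automata.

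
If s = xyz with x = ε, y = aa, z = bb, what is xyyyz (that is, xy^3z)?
aaaaaabb

Given x = '', y = 'aa', z = 'bb' and i = 3:

xy^3z = x + y·y·...·y (3 times) + z
       = '' + 'aa'^3 + 'bb'
       = '' + 'aaaaaa' + 'bb'
       = 'aaaaaabb'

The pumped string is 'aaaaaabb' with length 8.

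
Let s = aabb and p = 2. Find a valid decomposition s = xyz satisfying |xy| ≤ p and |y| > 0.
x = '', y = 'a', z = 'abb'

For s = aabb and p = 2, one valid decomposition is:
- x = '' (length 0)
- y = 'a' (length 1)
- z = 'abb' (length 3)

Verification:
- xyz = '' + 'a' + 'abb' = aabb ✓
- |xy| = 1 ≤ 2 ✓
- |y| = 1 > 0 ✓

All pumping lemma constraints are satisfied.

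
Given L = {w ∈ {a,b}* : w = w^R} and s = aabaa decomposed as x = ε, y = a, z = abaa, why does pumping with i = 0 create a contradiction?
xy⁰z = abaa ∉ L

Pumping with i = 0 replaces y = a by y⁰ = ε:
- Original: s = xyz = aabaa; aabaa reversed is aabaa, the same string, so it is a palindrome and is in L
- Pumped: xy⁰z = ε · ε · abaa = abaa
- abaa reversed is aaba ≠ abaa, so it is not a palindrome and is not in L

The pumping lemma would require xy⁰z ∈ L, so this decomposition yields a contradiction.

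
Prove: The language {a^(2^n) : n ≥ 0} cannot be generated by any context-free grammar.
Assume for contradiction that L is context-free, and let p ≥ 1 be the pumping length given by the pumping lemma for CFLs.
Choose s = a^(2^p). Then s ∈ L and |s| = 2^p ≥ p.
By the CFL pumping lemma, s = uvxyz for some u, v, x, y, z with |vxy| ≤ p, |vy| ≥ 1, and uv^i xy^i z ∈ L for every i ≥ 0.
All symbols are a's, so only lengths matter: let k = |vy|, with 1 ≤ k ≤ |vxy| ≤ p < 2^p.

Take i = 2: |uv²xy²z| = 2^p + k, and 2^p < 2^p + k < 2^p + 2^p = 2^(p+1).
So the length lies strictly between consecutive powers of two and is not a power of 2; uv²xy²z ∉ L.

This contradicts the CFL pumping lemma, which requires uv^i xy^i z ∈ L for all i ≥ 0.
Hence L = {a^(2^n) : n ≥ 0} is not context-free. ∎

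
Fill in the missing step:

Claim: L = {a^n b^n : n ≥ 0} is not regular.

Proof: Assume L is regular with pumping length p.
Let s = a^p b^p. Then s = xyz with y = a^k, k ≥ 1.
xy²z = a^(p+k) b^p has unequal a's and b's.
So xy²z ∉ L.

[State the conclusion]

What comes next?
This contradicts the pumping lemma for regular languages,
which guarantees xy^i z ∈ L for all i ≥ 0.

Since our assumption that L is regular leads to a contradiction,
we conclude that L = {a^n b^n : n ≥ 0} is NOT regular. ∎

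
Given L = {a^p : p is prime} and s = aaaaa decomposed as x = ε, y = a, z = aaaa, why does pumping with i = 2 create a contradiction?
xy²z = aaaaaa ∉ L

Pumping with i = 2 replaces y = a by y² = aa:
- Original: s = xyz = aaaaa; aaaaa has length 5, which is prime, so it is in L
- Pumped: xy²z = ε · aa · aaaa = aaaaaa
- aaaaaa has length 6 = 2 × 3, which is not prime, so it is not in L

The pumping lemma would require xy²z ∈ L, so this decomposition yields a contradiction.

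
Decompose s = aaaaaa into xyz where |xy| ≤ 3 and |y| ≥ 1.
x = '', y = 'aa', z = 'aaaa'

For s = aaaaaa and p = 3, one valid decomposition is:
- x = '' (length 0)
- y = 'aa' (length 2)
- z = 'aaaa' (length 4)

Verification:
- xyz = '' + 'aa' + 'aaaa' = aaaaaa ✓
- |xy| = 2 ≤ 3 ✓
- |y| = 2 > 0 ✓

All pumping lemma constraints are satisfied.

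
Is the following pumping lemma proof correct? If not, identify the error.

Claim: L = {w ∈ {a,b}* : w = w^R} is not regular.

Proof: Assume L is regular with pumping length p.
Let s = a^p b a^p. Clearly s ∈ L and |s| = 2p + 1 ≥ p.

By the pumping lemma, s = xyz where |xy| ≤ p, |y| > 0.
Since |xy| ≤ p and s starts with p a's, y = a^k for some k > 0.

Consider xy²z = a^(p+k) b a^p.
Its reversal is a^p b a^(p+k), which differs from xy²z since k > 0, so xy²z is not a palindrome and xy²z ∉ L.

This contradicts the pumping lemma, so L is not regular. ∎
The proof is correct.

This proof is valid because:
1. s = a^p b a^p is in L and is chosen in terms of p, so |s| ≥ p holds for every p
2. The decomposition analysis is correct: |xy| ≤ p forces y to lie inside the leading a's
3. The contradiction is valid: a^(p+k) b a^p has more a's before the b than after it, so it is not a palindrome
4. The conclusion follows logically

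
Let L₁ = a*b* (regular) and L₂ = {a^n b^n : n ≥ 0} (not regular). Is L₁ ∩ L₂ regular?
No — L₁ ∩ L₂ is not regular.

Every string a^n b^n already lies in a*b*, so L₁ ∩ L₂ = {a^n b^n : n ≥ 0} = L₂ itself, which is the standard non-regular language (pump s = a^p b^p).

Note that the bare facts "L₁ regular, L₂ non-regular" do not settle the question by themselves: the closure of regular languages under ∪, ∩, complement and difference applies only when BOTH operands are regular. With a non-regular operand the result can come out regular or non-regular depending on the specific languages, so one has to work out L₁ ∩ L₂ for this particular pair, as above.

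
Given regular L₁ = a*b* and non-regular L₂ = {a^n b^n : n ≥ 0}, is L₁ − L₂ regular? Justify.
No — L₁ − L₂ is not regular.

a*b* − {a^n b^n} = {a^n b^m : n ≠ m}. If this were regular, then its complement intersected with a*b*, namely {a^n b^n : n ≥ 0}, would be regular too (closure under complement and intersection) — contradiction. So L₁ − L₂ is not regular.

Note that the bare facts "L₁ regular, L₂ non-regular" do not settle the question by themselves: the closure of regular languages under ∪, ∩, complement and difference applies only when BOTH operands are regular. With a non-regular operand the result can come out regular or non-regular depending on the specific languages, so one has to work out L₁ − L₂ for this particular pair, as above.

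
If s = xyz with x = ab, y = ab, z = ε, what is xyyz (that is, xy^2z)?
ababab

Given x = 'ab', y = 'ab', z = '' and i = 2:

xy^2z = x + y·y·...·y (2 times) + z
       = 'ab' + 'ab'^2 + ''
       = 'ab' + 'abab' + ''
       = 'ababab'

The pumped string is 'ababab' with length 6.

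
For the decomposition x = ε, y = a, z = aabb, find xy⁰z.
aabb

Given x = '', y = 'a', z = 'aabb' and i = 0:

xy^0z = x + y·y·...·y (0 times) + z
       = '' + 'a'^0 + 'aabb'
       = '' + '' + 'aabb'
       = 'aabb'

The pumped string is 'aabb' with length 4.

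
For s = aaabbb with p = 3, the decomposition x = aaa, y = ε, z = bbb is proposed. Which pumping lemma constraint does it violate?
Violated: |y| > 0

The decomposition x = aaa, y = ε, z = bbb for s = aaabbb with p = 3
violates the constraint: |y| > 0

|y| = 0, but the pumping lemma requires |y| > 0 (y must be non-empty).

Pumping lemma constraints:
1. xyz = s (decomposition is valid)
2. |xy| ≤ p
3. |y| > 0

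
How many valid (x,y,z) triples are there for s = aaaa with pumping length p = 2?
3

For s = 'aaaa' with pumping length p = 2:

Constraints: |xy| ≤ 2, |y| > 0

Valid decompositions (|xy| ≤ p, |y| ≥ 1):
  • x='', y='a', z='aaa'
  • x='a', y='a', z='aa'
  • x='', y='aa', z='aa'

Total count: 3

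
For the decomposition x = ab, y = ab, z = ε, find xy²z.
ababab

Given x = 'ab', y = 'ab', z = '' and i = 2:

xy^2z = x + y·y·...·y (2 times) + z
       = 'ab' + 'ab'^2 + ''
       = 'ab' + 'abab' + ''
       = 'ababab'

The pumped string is 'ababab' with length 6.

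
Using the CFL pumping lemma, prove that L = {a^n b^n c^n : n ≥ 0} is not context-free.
Assume for contradiction that L is context-free, and let p ≥ 1 be the pumping length given by the pumping lemma for CFLs.
Choose s = a^p b^p c^p. Then s ∈ L and |s| = 3p ≥ p.
By the CFL pumping lemma, s = uvxyz for some u, v, x, y, z with |vxy| ≤ p, |vy| ≥ 1, and uv^i xy^i z ∈ L for every i ≥ 0.

Because |vxy| ≤ p, the window vxy cannot contain both an a and a c: any substring of s containing both must include the entire block b^p plus at least one a and one c, so it has length ≥ p + 2 > p.
Hence at least one of the letters a, c does not occur in vy at all.

Take i = 0: the string uxz is obtained from s by deleting |vy| ≥ 1 symbols, so |uxz| = 3p − |vy| < 3p.
But the letter (a or c) that does not occur in vy still occurs exactly p times in uxz. Every string of L with exactly p copies of some letter is a^p b^p c^p, of length 3p. Since |uxz| < 3p, uxz ∉ L.

This contradicts the CFL pumping lemma, which requires uv^i xy^i z ∈ L for all i ≥ 0.
Hence L = {a^n b^n c^n : n ≥ 0} is not context-free. ∎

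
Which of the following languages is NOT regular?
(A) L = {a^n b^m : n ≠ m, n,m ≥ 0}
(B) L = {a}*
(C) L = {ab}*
(A) {a^n b^m : n ≠ m, n,m ≥ 0}

(A) L = {a^n b^m : n ≠ m, n,m ≥ 0} is NOT regular.

The pumping lemma can be used to prove this:
After pumping a's, we can make n = m

The other languages are regular because they can be recognized by finite automata.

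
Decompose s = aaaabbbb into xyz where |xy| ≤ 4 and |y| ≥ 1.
x = 'a', y = 'aaa', z = 'bbbb'

For s = aaaabbbb and p = 4, one valid decomposition is:
- x = 'a' (length 1)
- y = 'aaa' (length 3)
- z = 'bbbb' (length 4)

Verification:
- xyz = 'a' + 'aaa' + 'bbbb' = aaaabbbb ✓
- |xy| = 4 ≤ 4 ✓
- |y| = 3 > 0 ✓

All pumping lemma constraints are satisfied.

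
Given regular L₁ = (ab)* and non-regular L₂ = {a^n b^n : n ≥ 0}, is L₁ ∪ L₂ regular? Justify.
No — L₁ ∪ L₂ is not regular.

Let U = (ab)* ∪ {a^n b^n}. If U were regular, then U ∩ aa*bb* would be regular (closure under intersection with a regular language). But (ab)* ∩ aa*bb* = {ab} and {a^n b^n} ∩ aa*bb* = {a^n b^n : n ≥ 1}, so U ∩ aa*bb* = {a^n b^n : n ≥ 1}, which is not regular. Hence U is not regular.

Note that the bare facts "L₁ regular, L₂ non-regular" do not settle the question by themselves: the closure of regular languages under ∪, ∩, complement and difference applies only when BOTH operands are regular. With a non-regular operand the result can come out regular or non-regular depending on the specific languages, so one has to work out L₁ ∪ L₂ for this particular pair, as above.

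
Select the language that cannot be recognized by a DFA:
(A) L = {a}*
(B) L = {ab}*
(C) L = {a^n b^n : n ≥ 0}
(C) {a^n b^n : n ≥ 0}

(C) L = {a^n b^n : n ≥ 0} is NOT regular.

The pumping lemma can be used to prove this:
After pumping, the number of a's and b's become unequal

The other languages are regular because they can be recognized by finite automata.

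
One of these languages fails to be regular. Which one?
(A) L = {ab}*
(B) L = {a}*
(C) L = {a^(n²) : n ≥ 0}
(C) {a^(n²) : n ≥ 0}

(C) L = {a^(n²) : n ≥ 0} is NOT regular.

The pumping lemma can be used to prove this:
After pumping, length is no longer a perfect square

The other languages are regular because they can be recognized by finite automata.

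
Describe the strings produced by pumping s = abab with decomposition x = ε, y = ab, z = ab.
{xy^i z : i ≥ 0} = {(ab)^(i+1) : i ≥ 0} = {ab, abab, ababab, ...}

With x = ε, y = ab, z = ab: Pumping 'ab' gives strings of alternating a's and b's.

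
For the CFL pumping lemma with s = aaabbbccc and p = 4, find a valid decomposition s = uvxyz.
u='aa', v='a', x='bb', y='b', z='ccc'

For s = aaabbbccc with pumping length p = 4:

One valid decomposition:
- u = 'aa'
- v = 'a'
- x = 'bb'
- y = 'b'
- z = 'ccc'

Verification:
- uvxyz = 'aa' + 'a' + 'bb' + 'b' + 'ccc' = aaabbbccc ✓
- |vxy| = |'abbb'| = 4 ≤ 4 ✓
- |vy| = |'ab'| = 2 > 0 ✓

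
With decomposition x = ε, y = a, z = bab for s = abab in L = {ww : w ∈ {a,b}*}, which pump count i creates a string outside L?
i = 3

xy³z = ε · aaa · bab = aaabab; aaabab has length 6; its halves are aaa and bab, which differ, so it is not in L.
(Other choices also work, e.g. i = 0, 2; only i = 1 is guaranteed to stay in L since xy¹z = s.)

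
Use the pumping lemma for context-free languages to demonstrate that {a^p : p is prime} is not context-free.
Assume for contradiction that L is context-free, and let p ≥ 1 be the pumping length given by the pumping lemma for CFLs.
Choose a prime q with q ≥ p and let s = a^q. Then s ∈ L and |s| = q ≥ p.
By the CFL pumping lemma, s = uvxyz for some u, v, x, y, z with |vxy| ≤ p, |vy| ≥ 1, and uv^i xy^i z ∈ L for every i ≥ 0.
All symbols are a's, so only lengths matter: let k = |vy|, with 1 ≤ k ≤ p. Then |uv^i xy^i z| = q + (i − 1)k.

Take i = q + 1: the length is q + qk = q(k + 1).
Both factors satisfy q ≥ 2 and k + 1 ≥ 2, so q(k + 1) is composite and uv^(q+1) xy^(q+1) z ∉ L.

This contradicts the CFL pumping lemma, which requires uv^i xy^i z ∈ L for all i ≥ 0.
Hence L = {a^p : p is prime} is not context-free. ∎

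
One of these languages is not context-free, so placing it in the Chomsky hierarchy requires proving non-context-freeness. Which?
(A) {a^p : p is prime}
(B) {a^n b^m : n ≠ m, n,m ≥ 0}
(A) {a^p : p is prime}

(A) {a^p : p is prime} requires the CFL pumping lemma.

- {a^n b^m : n ≠ m, n,m ≥ 0} is context-free (but not regular)
  • Can be shown non-regular with the regular pumping lemma
  • After pumping a's, we can make n = m

- {a^p : p is prime} is NOT context-free
  • Requires the CFL pumping lemma to prove
  • The CFL pumping lemma also fails because prime gaps are unbounded

The CFL pumping lemma is "stronger" in that it can prove non-membership
in the larger class of context-free languages.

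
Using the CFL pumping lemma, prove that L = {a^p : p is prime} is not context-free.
Assume for contradiction that L is context-free, and let p ≥ 1 be the pumping length given by the pumping lemma for CFLs.
Choose a prime q with q ≥ p and let s = a^q. Then s ∈ L and |s| = q ≥ p.
By the CFL pumping lemma, s = uvxyz for some u, v, x, y, z with |vxy| ≤ p, |vy| ≥ 1, and uv^i xy^i z ∈ L for every i ≥ 0.
All symbols are a's, so only lengths matter: let k = |vy|, with 1 ≤ k ≤ p. Then |uv^i xy^i z| = q + (i − 1)k.

Take i = q + 1: the length is q + qk = q(k + 1).
Both factors satisfy q ≥ 2 and k + 1 ≥ 2, so q(k + 1) is composite and uv^(q+1) xy^(q+1) z ∉ L.

This contradicts the CFL pumping lemma, which requires uv^i xy^i z ∈ L for all i ≥ 0.
Hence L = {a^p : p is prime} is not context-free. ∎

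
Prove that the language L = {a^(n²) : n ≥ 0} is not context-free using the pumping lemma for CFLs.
Assume for contradiction that L is context-free, and let p ≥ 1 be the pumping length given by the pumping lemma for CFLs.
Choose s = a^(p²). Then s ∈ L and |s| = p² ≥ p.
By the CFL pumping lemma, s = uvxyz for some u, v, x, y, z with |vxy| ≤ p, |vy| ≥ 1, and uv^i xy^i z ∈ L for every i ≥ 0.
All symbols are a's, so only lengths matter: let k = |vy|, with 1 ≤ k ≤ |vxy| ≤ p.

Take i = 2: |uv²xy²z| = p² + k, and p² < p² + k ≤ p² + p < (p + 1)².
So the length lies strictly between consecutive squares and is not a perfect square; uv²xy²z ∉ L.

This contradicts the CFL pumping lemma, which requires uv^i xy^i z ∈ L for all i ≥ 0.
Hence L = {a^(n²) : n ≥ 0} is not context-free. ∎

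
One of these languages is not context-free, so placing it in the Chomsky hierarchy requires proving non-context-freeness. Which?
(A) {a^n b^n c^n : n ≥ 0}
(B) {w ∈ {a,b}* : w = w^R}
(A) {a^n b^n c^n : n ≥ 0}

(A) {a^n b^n c^n : n ≥ 0} requires the CFL pumping lemma.

- {w ∈ {a,b}* : w = w^R} is context-free (but not regular)
  • Can be shown non-regular with the regular pumping lemma
  • After pumping, the string is no longer symmetric

- {a^n b^n c^n : n ≥ 0} is NOT context-free
  • Requires the CFL pumping lemma to prove
  • Cannot maintain three equal counts simultaneously

The CFL pumping lemma is "stronger" in that it can prove non-membership
in the larger class of context-free languages.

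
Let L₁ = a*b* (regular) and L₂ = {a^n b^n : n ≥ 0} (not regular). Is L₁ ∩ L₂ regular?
No — L₁ ∩ L₂ is not regular.

Every string a^n b^n already lies in a*b*, so L₁ ∩ L₂ = {a^n b^n : n ≥ 0} = L₂ itself, which is the standard non-regular language (pump s = a^p b^p).

Note that the bare facts "L₁ regular, L₂ non-regular" do not settle the question by themselves: the closure of regular languages under ∪, ∩, complement and difference applies only when BOTH operands are regular. With a non-regular operand the result can come out regular or non-regular depending on the specific languages, so one has to work out L₁ ∩ L₂ for this particular pair, as above.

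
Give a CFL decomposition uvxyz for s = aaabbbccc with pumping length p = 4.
u='aa', v='a', x='bb', y='b', z='ccc'

For s = aaabbbccc with pumping length p = 4:

One valid decomposition:
- u = 'aa'
- v = 'a'
- x = 'bb'
- y = 'b'
- z = 'ccc'

Verification:
- uvxyz = 'aa' + 'a' + 'bb' + 'b' + 'ccc' = aaabbbccc ✓
- |vxy| = |'abbb'| = 4 ≤ 4 ✓
- |vy| = |'ab'| = 2 > 0 ✓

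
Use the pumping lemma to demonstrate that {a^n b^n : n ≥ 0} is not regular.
Assume for contradiction that L is regular, and let p ≥ 1 be the pumping length given by the pumping lemma.
Choose s = a^p b^p. Then s ∈ L and |s| = 2p ≥ p.
By the pumping lemma, s = xyz for some x, y, z with |xy| ≤ p, |y| ≥ 1, and xy^i z ∈ L for every i ≥ 0.
Since |xy| ≤ p and the first p symbols of s are all a's, we must have y = a^k for some k with 1 ≤ k ≤ p.

Take i = 2: xy²z = a^(p + k) b^p.
This string has p + k a's but p b's, and p + k > p because k ≥ 1. So xy²z ∉ L.

This contradicts the pumping lemma, which requires xy^i z ∈ L for all i ≥ 0.
Hence L = {a^n b^n : n ≥ 0} is not regular. ∎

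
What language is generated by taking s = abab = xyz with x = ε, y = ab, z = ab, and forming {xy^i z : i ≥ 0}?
{xy^i z : i ≥ 0} = {(ab)^(i+1) : i ≥ 0} = {ab, abab, ababab, ...}

With x = ε, y = ab, z = ab: Pumping 'ab' gives strings of alternating a's and b's.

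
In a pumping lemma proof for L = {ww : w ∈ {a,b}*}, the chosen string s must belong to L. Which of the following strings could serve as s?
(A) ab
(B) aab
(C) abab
(C) abab

The pumping lemma is applied to a string s that lies in L, so first check membership of each option:
- (A) ab has length 2; its halves are a and b, which differ, so it is not in L ✗
- (B) aab has odd length 3, so it cannot be written as ww and is not in L ✗
- (C) abab splits into halves ab · ab, which are equal, so it is in L (w = ab) ✓

Only (C) abab is in L, so it is the only candidate that could play the role of s.
(In a complete proof one picks s in terms of the pumping length p so that |s| ≥ p is guaranteed; a fixed string like abab illustrates the shape of such an s.)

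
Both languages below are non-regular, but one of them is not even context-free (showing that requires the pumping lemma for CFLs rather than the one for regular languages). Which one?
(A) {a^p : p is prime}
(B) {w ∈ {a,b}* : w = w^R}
(A) {a^p : p is prime}

(A) {a^p : p is prime} requires the CFL pumping lemma.

- {w ∈ {a,b}* : w = w^R} is context-free (but not regular)
  • Can be shown non-regular with the regular pumping lemma
  • After pumping, the string is no longer symmetric

- {a^p : p is prime} is NOT context-free
  • Requires the CFL pumping lemma to prove
  • The CFL pumping lemma also fails because prime gaps are unbounded

The CFL pumping lemma is "stronger" in that it can prove non-membership
in the larger class of context-free languages.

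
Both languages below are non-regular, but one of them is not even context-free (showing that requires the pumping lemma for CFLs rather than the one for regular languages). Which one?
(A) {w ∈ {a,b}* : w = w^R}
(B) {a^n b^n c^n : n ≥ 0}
(B) {a^n b^n c^n : n ≥ 0}

(B) {a^n b^n c^n : n ≥ 0} requires the CFL pumping lemma.

- {w ∈ {a,b}* : w = w^R} is context-free (but not regular)
  • Can be shown non-regular with the regular pumping lemma
  • After pumping, the string is no longer symmetric

- {a^n b^n c^n : n ≥ 0} is NOT context-free
  • Requires the CFL pumping lemma to prove
  • Cannot maintain three equal counts simultaneously

The CFL pumping lemma is "stronger" in that it can prove non-membership
in the larger class of context-free languages.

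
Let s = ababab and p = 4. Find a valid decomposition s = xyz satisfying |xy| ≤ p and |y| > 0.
x = 'aba', y = 'b', z = 'ab'

For s = ababab and p = 4, one valid decomposition is:
- x = 'aba' (length 3)
- y = 'b' (length 1)
- z = 'ab' (length 2)

Verification:
- xyz = 'aba' + 'b' + 'ab' = ababab ✓
- |xy| = 4 ≤ 4 ✓
- |y| = 1 > 0 ✓

All pumping lemma constraints are satisfied.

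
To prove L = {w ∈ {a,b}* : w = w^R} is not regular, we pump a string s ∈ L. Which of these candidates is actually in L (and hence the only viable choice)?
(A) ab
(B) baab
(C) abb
(B) baab

The pumping lemma is applied to a string s that lies in L, so first check membership of each option:
- (A) ab reversed is ba ≠ ab, so it is not a palindrome and is not in L ✗
- (B) baab reversed is baab, the same string, so it is a palindrome and is in L ✓
- (C) abb reversed is bba ≠ abb, so it is not a palindrome and is not in L ✗

Only (B) baab is in L, so it is the only candidate that could play the role of s.
(In a complete proof one picks s in terms of the pumping length p so that |s| ≥ p is guaranteed; a fixed string like baab illustrates the shape of such an s.)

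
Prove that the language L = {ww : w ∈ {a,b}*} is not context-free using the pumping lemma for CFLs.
Assume for contradiction that L is context-free, and let p ≥ 1 be the pumping length given by the pumping lemma for CFLs.
Choose s = a^p b^p a^p b^p. Then s ∈ L (take w = a^p b^p) and |s| = 4p ≥ p.
By the CFL pumping lemma, s = uvxyz for some u, v, x, y, z with |vxy| ≤ p, |vy| ≥ 1, and uv^i xy^i z ∈ L for every i ≥ 0.

Write s as four blocks A₁ B₁ A₂ B₂ with A₁ = A₂ = a^p and B₁ = B₂ = b^p. Since |vxy| ≤ p, the window vxy lies inside at most two adjacent blocks. Take i = 0 and let t = uxz, so |t| = 4p − |vy| with 1 ≤ |vy| ≤ p. If |t| is odd, t ∉ L immediately, so assume |vy| is even (hence |vy| ≥ 2) and |t|/2 = 2p − |vy|/2, which satisfies p ≤ |t|/2 ≤ 2p − 1.

Case 1 (vxy inside A₁B₁): t = a^(p−j) b^(p−l) a^p b^p with j + l = |vy|. The second half of t has length < 2p, so it is a suffix of the trailing a^p b^p and ends in b; the first half is a^(p−j) b^(p−l) a^((j+l)/2), which ends in a because (j+l)/2 ≥ 1. The halves differ, so t ∉ L.

Case 2 (vxy inside B₁A₂, straddling the middle): t = a^p b^(p−j) a^(p−l) b^p with j + l = |vy|. If t = ww, then w is a prefix of t of length ≥ p, so w begins with a^p; and w is a suffix of t of length ≥ p, so w ends with b^p. That forces |w| ≥ 2p, contradicting |w| = |t|/2 ≤ 2p − 1. So t ∉ L.

Case 3 (vxy inside A₂B₂): t = a^p b^p a^(p−j) b^(p−l) with j + l = |vy|. The first half of t is a prefix of a^p b^p, so it begins with a; the second half is b^((j+l)/2) a^(p−j) b^(p−l), which begins with b. The halves differ, so t ∉ L.

In every case uv⁰xy⁰z = uxz ∉ L.

This contradicts the CFL pumping lemma, which requires uv^i xy^i z ∈ L for all i ≥ 0.
Hence L = {ww : w ∈ {a,b}*} is not context-free. ∎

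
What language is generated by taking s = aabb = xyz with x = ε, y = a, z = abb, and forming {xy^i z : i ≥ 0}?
{xy^i z : i ≥ 0} = {a^(i+1) b^2 : i ≥ 0} = {abb, aabb, aaabb, ...}

With x = ε, y = a, z = abb: Starting with aabb and pumping the first 'a' (z = abb keeps the second 'a'), we get strings with i+1 a's followed by 2 b's for i = 0, 1, 2, ...; note bb is not produced because z always contributes one a.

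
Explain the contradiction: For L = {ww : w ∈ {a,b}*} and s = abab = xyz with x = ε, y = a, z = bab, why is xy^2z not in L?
xy²z = aabab ∉ L

Pumping with i = 2 replaces y = a by y² = aa:
- Original: s = xyz = abab; abab splits into halves ab · ab, which are equal, so it is in L (w = ab)
- Pumped: xy²z = ε · aa · bab = aabab
- aabab has odd length 5, so it cannot be written as ww and is not in L

The pumping lemma would require xy²z ∈ L, so this decomposition yields a contradiction.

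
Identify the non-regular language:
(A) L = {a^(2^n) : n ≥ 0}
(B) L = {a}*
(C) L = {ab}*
(A) {a^(2^n) : n ≥ 0}

(A) L = {a^(2^n) : n ≥ 0} is NOT regular.

The pumping lemma can be used to prove this:
After pumping, length is no longer a power of 2

The other languages are regular because they can be recognized by finite automata.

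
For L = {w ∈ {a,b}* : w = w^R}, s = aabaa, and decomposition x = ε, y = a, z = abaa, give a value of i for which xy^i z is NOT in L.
i = 0

xy⁰z = ε · ε · abaa = abaa; abaa reversed is aaba ≠ abaa, so it is not a palindrome and is not in L.
(Other choices also work, e.g. i = 2, 3; only i = 1 is guaranteed to stay in L since xy¹z = s.)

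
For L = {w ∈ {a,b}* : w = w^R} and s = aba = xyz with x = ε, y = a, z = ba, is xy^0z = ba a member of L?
No

xy⁰z = ε · ε · ba = ba.
ba reversed is ab ≠ ba, so it is not a palindrome and is not in L.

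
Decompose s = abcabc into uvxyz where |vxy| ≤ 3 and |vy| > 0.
u='ab', v='c', x='a', y='b', z='c'

For s = abcabc with pumping length p = 3:

One valid decomposition:
- u = 'ab'
- v = 'c'
- x = 'a'
- y = 'b'
- z = 'c'

Verification:
- uvxyz = 'ab' + 'c' + 'a' + 'b' + 'c' = abcabc ✓
- |vxy| = |'cab'| = 3 ≤ 3 ✓
- |vy| = |'cb'| = 2 > 0 ✓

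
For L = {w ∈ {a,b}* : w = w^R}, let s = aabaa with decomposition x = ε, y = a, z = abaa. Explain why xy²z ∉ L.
xy²z = aaabaa ∉ L

Pumping with i = 2 replaces y = a by y² = aa:
- Original: s = xyz = aabaa; aabaa reversed is aabaa, the same string, so it is a palindrome and is in L
- Pumped: xy²z = ε · aa · abaa = aaabaa
- aaabaa reversed is aabaaa ≠ aaabaa, so it is not a palindrome and is not in L

The pumping lemma would require xy²z ∈ L, so this decomposition yields a contradiction.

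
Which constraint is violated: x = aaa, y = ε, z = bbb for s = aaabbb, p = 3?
Violated: |y| > 0

The decomposition x = aaa, y = ε, z = bbb for s = aaabbb with p = 3
violates the constraint: |y| > 0

|y| = 0, but the pumping lemma requires |y| > 0 (y must be non-empty).

Pumping lemma constraints:
1. xyz = s (decomposition is valid)
2. |xy| ≤ p
3. |y| > 0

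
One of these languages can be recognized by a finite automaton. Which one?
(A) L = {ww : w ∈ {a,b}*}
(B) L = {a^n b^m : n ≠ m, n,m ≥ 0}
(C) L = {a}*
(C) {a}*

(C) L = {a}* is regular.

This can be recognized by a finite automaton (DFA/NFA).
Regular expressions like {a}* define regular languages.

The other choices are not regular:
- {ww : w ∈ {a,b}*}: After pumping, the two halves no longer match
- {a^n b^m : n ≠ m, n,m ≥ 0}: After pumping a's, we can make n = m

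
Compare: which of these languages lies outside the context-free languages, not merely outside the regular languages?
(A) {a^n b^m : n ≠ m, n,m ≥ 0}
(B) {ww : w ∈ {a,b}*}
(B) {ww : w ∈ {a,b}*}

(B) {ww : w ∈ {a,b}*} requires the CFL pumping lemma.

- {a^n b^m : n ≠ m, n,m ≥ 0} is context-free (but not regular)
  • Can be shown non-regular with the regular pumping lemma
  • After pumping a's, we can make n = m

- {ww : w ∈ {a,b}*} is NOT context-free
  • Requires the CFL pumping lemma to prove
  • Even a PDA cannot compare two arbitrary halves symbol by symbol; CFL pumping on a^p b^p a^p b^p fails

The CFL pumping lemma is "stronger" in that it can prove non-membership
in the larger class of context-free languages.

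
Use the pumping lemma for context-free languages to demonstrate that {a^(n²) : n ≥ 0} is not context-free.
Assume for contradiction that L is context-free, and let p ≥ 1 be the pumping length given by the pumping lemma for CFLs.
Choose s = a^(p²). Then s ∈ L and |s| = p² ≥ p.
By the CFL pumping lemma, s = uvxyz for some u, v, x, y, z with |vxy| ≤ p, |vy| ≥ 1, and uv^i xy^i z ∈ L for every i ≥ 0.
All symbols are a's, so only lengths matter: let k = |vy|, with 1 ≤ k ≤ |vxy| ≤ p.

Take i = 2: |uv²xy²z| = p² + k, and p² < p² + k ≤ p² + p < (p + 1)².
So the length lies strictly between consecutive squares and is not a perfect square; uv²xy²z ∉ L.

This contradicts the CFL pumping lemma, which requires uv^i xy^i z ∈ L for all i ≥ 0.
Hence L = {a^(n²) : n ≥ 0} is not context-free. ∎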